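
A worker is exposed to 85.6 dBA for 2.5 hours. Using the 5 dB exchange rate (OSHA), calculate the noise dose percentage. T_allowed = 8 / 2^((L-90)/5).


Given values:
  L = 85.6 dBA, T = 2.5 hours
Formula: T_allowed = 8 / 2^((L - 90) / 5)
Compute exponent: (85.6 - 90) / 5 = -0.88
Compute 2^(-0.88) = 0.543367
T_allowed = 8 / 0.543367 = 14.723014 hours
Dose = (T / T_allowed) * 100
Dose = (2.5 / 14.723014) * 100 = 16.98

16.98 %


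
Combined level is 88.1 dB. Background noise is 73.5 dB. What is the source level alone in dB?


Given values:
  L_total = 88.1 dB, L_bg = 73.5 dB
Formula: L_source = 10 * log10(10^(L_total/10) - 10^(L_bg/10))
Convert to linear:
  10^(88.1/10) = 645654229.0347
  10^(73.5/10) = 22387211.3857
Difference: 645654229.0347 - 22387211.3857 = 623267017.649
L_source = 10 * log10(623267017.649) = 87.95

87.95 dB


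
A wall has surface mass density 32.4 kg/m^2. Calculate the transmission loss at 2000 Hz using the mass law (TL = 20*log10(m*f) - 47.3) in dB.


Given values:
  m = 32.4 kg/m^2, f = 2000 Hz
Formula: TL = 20 * log10(m * f) - 47.3
Compute m * f = 32.4 * 2000 = 64800.0
Compute log10(64800.0) = 4.811575
Compute 20 * 4.811575 = 96.2315
TL = 96.2315 - 47.3 = 48.93

48.93 dB


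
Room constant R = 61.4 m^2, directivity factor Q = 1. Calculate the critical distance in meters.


Given values:
  R = 61.4 m^2, Q = 1
Formula: d_c = 0.141 * sqrt(Q * R)
Compute Q * R = 1 * 61.4 = 61.4
Compute sqrt(61.4) = 7.8358
d_c = 0.141 * 7.8358 = 1.105

1.105 m


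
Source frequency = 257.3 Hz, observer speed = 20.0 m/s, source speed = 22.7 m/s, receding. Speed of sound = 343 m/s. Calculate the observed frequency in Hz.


Given values:
  f_s = 257.3 Hz, v_o = 20.0 m/s, v_s = 22.7 m/s
  Direction: receding
Formula: f_o = f_s * (c - v_o) / (c + v_s)
Numerator: c - v_o = 343 - 20.0 = 323.0
Denominator: c + v_s = 343 + 22.7 = 365.7
f_o = 257.3 * 323.0 / 365.7 = 227.26

227.26 Hz


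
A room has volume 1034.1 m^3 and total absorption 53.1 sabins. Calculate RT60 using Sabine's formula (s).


Given values:
  V = 1034.1 m^3
  A = 53.1 sabins
Formula: RT60 = 0.161 * V / A
Numerator: 0.161 * 1034.1 = 166.4901
RT60 = 166.4901 / 53.1 = 3.135

3.135 s


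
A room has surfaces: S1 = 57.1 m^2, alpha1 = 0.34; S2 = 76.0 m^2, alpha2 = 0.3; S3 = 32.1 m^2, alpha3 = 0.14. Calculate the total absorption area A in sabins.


Given surfaces:
  Surface 1: 57.1 * 0.34 = 19.414
  Surface 2: 76.0 * 0.3 = 22.8
  Surface 3: 32.1 * 0.14 = 4.494
Formula: A = sum(Si * alpha_i)
A = 19.414 + 22.8 + 4.494
A = 46.71

46.71 sabins


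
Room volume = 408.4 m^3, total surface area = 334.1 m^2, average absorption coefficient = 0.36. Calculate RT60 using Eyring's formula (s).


Given values:
  V = 408.4 m^3, S = 334.1 m^2, alpha = 0.36
Formula: RT60 = 0.161 * V / (-S * ln(1 - alpha))
Compute ln(1 - 0.36) = ln(0.64) = -0.446287
Denominator: -334.1 * -0.446287 = 149.1045
Numerator: 0.161 * 408.4 = 65.7524
RT60 = 65.7524 / 149.1045 = 0.441

0.441 s


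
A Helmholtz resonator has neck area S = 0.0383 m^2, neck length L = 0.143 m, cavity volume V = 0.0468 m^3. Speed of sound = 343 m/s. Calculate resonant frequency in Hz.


Given values:
  S = 0.0383 m^2, L = 0.143 m, V = 0.0468 m^3, c = 343 m/s
Formula: f = (c / (2*pi)) * sqrt(S / (V * L))
Compute V * L = 0.0468 * 0.143 = 0.0066924
Compute S / (V * L) = 0.0383 / 0.0066924 = 5.7229
Compute sqrt(5.7229) = 2.392258
Compute c / (2*pi) = 343 / 6.283185 = 54.590148
f = 54.590148 * 2.392258 = 130.59

130.59 Hz


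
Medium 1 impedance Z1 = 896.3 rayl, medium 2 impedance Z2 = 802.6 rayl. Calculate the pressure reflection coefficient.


Given values:
  Z1 = 896.3 rayl, Z2 = 802.6 rayl
Formula: R = (Z2 - Z1) / (Z2 + Z1)
Numerator: Z2 - Z1 = 802.6 - 896.3 = -93.7
Denominator: Z2 + Z1 = 802.6 + 896.3 = 1698.9
R = -93.7 / 1698.9 = -0.0552

-0.0552


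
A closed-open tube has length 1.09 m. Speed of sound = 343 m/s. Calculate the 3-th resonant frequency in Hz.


Given values:
  Tube type: closed-open, L = 1.09 m, c = 343 m/s, n = 3
Formula: f_n = (2n - 1) * c / (4 * L)
Compute 2n - 1 = 2*3 - 1 = 5
Compute 4 * L = 4 * 1.09 = 4.36
f = 5 * 343 / 4.36
f = 393.35

393.35 Hz


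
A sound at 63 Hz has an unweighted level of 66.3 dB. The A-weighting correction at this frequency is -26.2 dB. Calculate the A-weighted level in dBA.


Given values:
  SPL = 66.3 dB
  A-weighting at 63 Hz = -26.2 dB
Formula: L_A = SPL + A_weight
L_A = 66.3 + (-26.2)
L_A = 40.1

40.1 dBA


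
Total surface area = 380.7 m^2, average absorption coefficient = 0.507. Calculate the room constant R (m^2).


Given values:
  S = 380.7 m^2, alpha = 0.507
Formula: R = S * alpha / (1 - alpha)
Numerator: 380.7 * 0.507 = 193.0149
Denominator: 1 - 0.507 = 0.493
R = 193.0149 / 0.493 = 391.51

391.51 m^2


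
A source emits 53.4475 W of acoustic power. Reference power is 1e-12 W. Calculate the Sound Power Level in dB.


Given values:
  W = 53.4475 W
  W_ref = 1e-12 W
Formula: SWL = 10 * log10(W / W_ref)
Compute ratio: W / W_ref = 53447500000000
Compute log10: log10(53447500000000) = 13.727927
Multiply: SWL = 10 * 13.727927 = 137.28

137.28 dB


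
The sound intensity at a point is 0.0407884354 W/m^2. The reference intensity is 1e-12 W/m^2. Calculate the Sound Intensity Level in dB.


Given values:
  I = 0.0407884354 W/m^2
  I_ref = 1e-12 W/m^2
Formula: SIL = 10 * log10(I / I_ref)
Compute ratio: I / I_ref = 40788435400
Compute log10: log10(40788435400) = 10.610537
Multiply: SIL = 10 * 10.610537 = 106.11

106.11 dB


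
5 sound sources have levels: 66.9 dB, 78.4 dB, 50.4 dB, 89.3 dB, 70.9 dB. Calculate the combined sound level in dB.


Formula: L_total = 10 * log10( sum(10^(Li/10)) )
  Source 1: 10^(66.9/10) = 4897788.1937
  Source 2: 10^(78.4/10) = 69183097.0919
  Source 3: 10^(50.4/10) = 109647.8196
  Source 4: 10^(89.3/10) = 851138038.2024
  Source 5: 10^(70.9/10) = 12302687.7081
Sum of linear values = 937631259.0157
L_total = 10 * log10(937631259.0157) = 89.72

89.72 dB


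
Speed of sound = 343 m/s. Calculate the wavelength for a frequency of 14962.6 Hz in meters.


Given values:
  c = 343 m/s, f = 14962.6 Hz
Formula: lambda = c / f
lambda = 343 / 14962.6
lambda = 0.0229

0.0229 m


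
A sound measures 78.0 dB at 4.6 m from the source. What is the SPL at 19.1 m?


Given values:
  SPL1 = 78.0 dB, r1 = 4.6 m, r2 = 19.1 m
Formula: SPL2 = SPL1 - 20 * log10(r2 / r1)
Compute ratio: r2 / r1 = 19.1 / 4.6 = 4.1522
Compute log10: log10(4.1522) = 0.618278
Compute drop: 20 * 0.618278 = 12.3656
SPL2 = 78.0 - 12.3656 = 65.63

65.63 dB


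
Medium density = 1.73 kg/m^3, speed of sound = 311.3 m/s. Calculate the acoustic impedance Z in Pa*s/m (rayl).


Given values:
  rho = 1.73 kg/m^3
  c = 311.3 m/s
Formula: Z = rho * c
Z = 1.73 * 311.3
Z = 538.55

538.55 rayl


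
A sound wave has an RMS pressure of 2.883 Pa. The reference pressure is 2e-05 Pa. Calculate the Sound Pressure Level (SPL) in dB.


Given values:
  p = 2.883 Pa
  p_ref = 2e-05 Pa
Formula: SPL = 20 * log10(p / p_ref)
Compute ratio: p / p_ref = 2.883 / 2e-05 = 144150
Compute log10: log10(144150) = 5.158815
Multiply: SPL = 20 * 5.158815 = 103.18

103.18 dB


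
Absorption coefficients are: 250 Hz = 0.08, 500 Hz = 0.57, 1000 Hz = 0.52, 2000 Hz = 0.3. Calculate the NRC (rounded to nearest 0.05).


Given values:
  a_250 = 0.08, a_500 = 0.57
  a_1000 = 0.52, a_2000 = 0.3
Formula: NRC = (a250 + a500 + a1000 + a2000) / 4
Sum = 0.08 + 0.57 + 0.52 + 0.3 = 1.47
NRC = 1.47 / 4 = 0.3675
Rounded to nearest 0.05: 0.35

0.35


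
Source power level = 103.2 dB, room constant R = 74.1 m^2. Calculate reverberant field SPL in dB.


Given values:
  Lw = 103.2 dB, R = 74.1 m^2
Formula: SPL = Lw + 10 * log10(4 / R)
Compute 4 / R = 4 / 74.1 = 0.053981
Compute 10 * log10(0.053981) = -12.6776
SPL = 103.2 + (-12.6776) = 90.52

90.52 dB


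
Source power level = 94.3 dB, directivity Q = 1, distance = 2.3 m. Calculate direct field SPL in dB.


Given values:
  Lw = 94.3 dB, Q = 1, r = 2.3 m
Formula: SPL = Lw + 10 * log10(Q / (4 * pi * r^2))
Compute 4 * pi * r^2 = 4 * pi * 2.3^2 = 66.4761
Compute Q / denom = 1 / 66.4761 = 0.015043
Compute 10 * log10(0.015043) = -18.2267
SPL = 94.3 + (-18.2267) = 76.07

76.07 dB


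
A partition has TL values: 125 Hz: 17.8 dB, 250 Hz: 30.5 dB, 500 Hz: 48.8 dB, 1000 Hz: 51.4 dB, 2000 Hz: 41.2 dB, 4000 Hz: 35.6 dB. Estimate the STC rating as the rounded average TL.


Given TL values at each frequency:
  125 Hz: 17.8 dB
  250 Hz: 30.5 dB
  500 Hz: 48.8 dB
  1000 Hz: 51.4 dB
  2000 Hz: 41.2 dB
  4000 Hz: 35.6 dB
Formula: STC ~ round(average of TL values)
Sum = 17.8 + 30.5 + 48.8 + 51.4 + 41.2 + 35.6 = 225.3
Average = 225.3 / 6 = 37.55
Rounded: 38

38


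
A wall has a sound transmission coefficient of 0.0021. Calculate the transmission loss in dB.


Given values:
  tau = 0.0021
Formula: TL = 10 * log10(1 / tau)
Compute 1 / tau = 1 / 0.0021 = 476.1905
Compute log10(476.1905) = 2.677781
TL = 10 * 2.677781 = 26.78

26.78 dB


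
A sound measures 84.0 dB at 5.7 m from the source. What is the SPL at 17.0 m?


Given values:
  SPL1 = 84.0 dB, r1 = 5.7 m, r2 = 17.0 m
Formula: SPL2 = SPL1 - 20 * log10(r2 / r1)
Compute ratio: r2 / r1 = 17.0 / 5.7 = 2.9825
Compute log10: log10(2.9825) = 0.47458
Compute drop: 20 * 0.47458 = 9.4916
SPL2 = 84.0 - 9.4916 = 74.51

74.51 dB


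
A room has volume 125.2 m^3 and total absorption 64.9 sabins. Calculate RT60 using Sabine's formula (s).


Given values:
  V = 125.2 m^3
  A = 64.9 sabins
Formula: RT60 = 0.161 * V / A
Numerator: 0.161 * 125.2 = 20.1572
RT60 = 20.1572 / 64.9 = 0.311

0.311 s


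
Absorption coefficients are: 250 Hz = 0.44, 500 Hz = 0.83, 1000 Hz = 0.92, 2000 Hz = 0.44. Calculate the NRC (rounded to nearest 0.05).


Given values:
  a_250 = 0.44, a_500 = 0.83
  a_1000 = 0.92, a_2000 = 0.44
Formula: NRC = (a250 + a500 + a1000 + a2000) / 4
Sum = 0.44 + 0.83 + 0.92 + 0.44 = 2.63
NRC = 2.63 / 4 = 0.6575
Rounded to nearest 0.05: 0.65

0.65


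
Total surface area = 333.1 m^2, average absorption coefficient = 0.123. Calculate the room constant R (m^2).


Given values:
  S = 333.1 m^2, alpha = 0.123
Formula: R = S * alpha / (1 - alpha)
Numerator: 333.1 * 0.123 = 40.9713
Denominator: 1 - 0.123 = 0.877
R = 40.9713 / 0.877 = 46.72

46.72 m^2


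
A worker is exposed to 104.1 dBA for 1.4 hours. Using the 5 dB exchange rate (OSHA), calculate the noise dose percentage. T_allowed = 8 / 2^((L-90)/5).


Given values:
  L = 104.1 dBA, T = 1.4 hours
Formula: T_allowed = 8 / 2^((L - 90) / 5)
Compute exponent: (104.1 - 90) / 5 = 2.82
Compute 2^(2.82) = 7.061624
T_allowed = 8 / 7.061624 = 1.132884 hours
Dose = (T / T_allowed) * 100
Dose = (1.4 / 1.132884) * 100 = 123.58

123.58 %


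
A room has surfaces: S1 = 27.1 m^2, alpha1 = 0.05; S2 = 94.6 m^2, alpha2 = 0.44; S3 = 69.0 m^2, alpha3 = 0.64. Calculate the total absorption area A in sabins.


Given surfaces:
  Surface 1: 27.1 * 0.05 = 1.355
  Surface 2: 94.6 * 0.44 = 41.624
  Surface 3: 69.0 * 0.64 = 44.16
Formula: A = sum(Si * alpha_i)
A = 1.355 + 41.624 + 44.16
A = 87.14

87.14 sabins


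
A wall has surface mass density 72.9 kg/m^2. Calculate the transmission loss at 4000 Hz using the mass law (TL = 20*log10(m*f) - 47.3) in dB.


Given values:
  m = 72.9 kg/m^2, f = 4000 Hz
Formula: TL = 20 * log10(m * f) - 47.3
Compute m * f = 72.9 * 4000 = 291600.0
Compute log10(291600.0) = 5.464788
Compute 20 * 5.464788 = 109.2958
TL = 109.2958 - 47.3 = 62.0

62.0 dB


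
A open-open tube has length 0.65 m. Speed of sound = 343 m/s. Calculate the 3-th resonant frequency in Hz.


Given values:
  Tube type: open-open, L = 0.65 m, c = 343 m/s, n = 3
Formula: f_n = n * c / (2 * L)
Compute 2 * L = 2 * 0.65 = 1.3
f = 3 * 343 / 1.3
f = 791.54

791.54 Hz


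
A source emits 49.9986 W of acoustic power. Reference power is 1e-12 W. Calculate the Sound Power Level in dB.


Given values:
  W = 49.9986 W
  W_ref = 1e-12 W
Formula: SWL = 10 * log10(W / W_ref)
Compute ratio: W / W_ref = 49998600000000
Compute log10: log10(49998600000000) = 13.698958
Multiply: SWL = 10 * 13.698958 = 136.99

136.99 dB


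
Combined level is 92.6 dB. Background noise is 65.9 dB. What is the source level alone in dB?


Given values:
  L_total = 92.6 dB, L_bg = 65.9 dB
Formula: L_source = 10 * log10(10^(L_total/10) - 10^(L_bg/10))
Convert to linear:
  10^(92.6/10) = 1819700858.61
  10^(65.9/10) = 3890451.4499
Difference: 1819700858.61 - 3890451.4499 = 1815810407.1601
L_source = 10 * log10(1815810407.1601) = 92.59

92.59 dB


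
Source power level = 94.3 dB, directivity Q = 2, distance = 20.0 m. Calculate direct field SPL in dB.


Given values:
  Lw = 94.3 dB, Q = 2, r = 20.0 m
Formula: SPL = Lw + 10 * log10(Q / (4 * pi * r^2))
Compute 4 * pi * r^2 = 4 * pi * 20.0^2 = 5026.5482
Compute Q / denom = 2 / 5026.5482 = 0.00039789
Compute 10 * log10(0.00039789) = -34.0024
SPL = 94.3 + (-34.0024) = 60.3

60.3 dB


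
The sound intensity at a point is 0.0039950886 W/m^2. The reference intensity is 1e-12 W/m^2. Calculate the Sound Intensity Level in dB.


Given values:
  I = 0.0039950886 W/m^2
  I_ref = 1e-12 W/m^2
Formula: SIL = 10 * log10(I / I_ref)
Compute ratio: I / I_ref = 3995088600
Compute log10: log10(3995088600) = 9.601526
Multiply: SIL = 10 * 9.601526 = 96.02

96.02 dB


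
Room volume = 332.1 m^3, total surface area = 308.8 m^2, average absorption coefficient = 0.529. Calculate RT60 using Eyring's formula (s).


Given values:
  V = 332.1 m^3, S = 308.8 m^2, alpha = 0.529
Formula: RT60 = 0.161 * V / (-S * ln(1 - alpha))
Compute ln(1 - 0.529) = ln(0.471) = -0.752897
Denominator: -308.8 * -0.752897 = 232.4946
Numerator: 0.161 * 332.1 = 53.4681
RT60 = 53.4681 / 232.4946 = 0.23

0.23 s


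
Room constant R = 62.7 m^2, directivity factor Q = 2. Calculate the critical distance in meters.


Given values:
  R = 62.7 m^2, Q = 2
Formula: d_c = 0.141 * sqrt(Q * R)
Compute Q * R = 2 * 62.7 = 125.4
Compute sqrt(125.4) = 11.1982
d_c = 0.141 * 11.1982 = 1.579

1.579 m


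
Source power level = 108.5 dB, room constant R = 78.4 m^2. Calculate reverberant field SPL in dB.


Given values:
  Lw = 108.5 dB, R = 78.4 m^2
Formula: SPL = Lw + 10 * log10(4 / R)
Compute 4 / R = 4 / 78.4 = 0.05102
Compute 10 * log10(0.05102) = -12.9226
SPL = 108.5 + (-12.9226) = 95.58

95.58 dB


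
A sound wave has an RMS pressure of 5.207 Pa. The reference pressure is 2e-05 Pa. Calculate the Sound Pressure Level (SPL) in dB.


Given values:
  p = 5.207 Pa
  p_ref = 2e-05 Pa
Formula: SPL = 20 * log10(p / p_ref)
Compute ratio: p / p_ref = 5.207 / 2e-05 = 260350
Compute log10: log10(260350) = 5.415558
Multiply: SPL = 20 * 5.415558 = 108.31

108.31 dB


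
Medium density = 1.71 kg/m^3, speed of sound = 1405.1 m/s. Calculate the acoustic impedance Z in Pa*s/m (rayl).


Given values:
  rho = 1.71 kg/m^3
  c = 1405.1 m/s
Formula: Z = rho * c
Z = 1.71 * 1405.1
Z = 2402.72

2402.72 rayl


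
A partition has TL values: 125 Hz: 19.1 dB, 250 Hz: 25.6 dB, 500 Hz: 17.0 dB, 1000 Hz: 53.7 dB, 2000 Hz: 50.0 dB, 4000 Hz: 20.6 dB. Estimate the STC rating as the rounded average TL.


Given TL values at each frequency:
  125 Hz: 19.1 dB
  250 Hz: 25.6 dB
  500 Hz: 17.0 dB
  1000 Hz: 53.7 dB
  2000 Hz: 50.0 dB
  4000 Hz: 20.6 dB
Formula: STC ~ round(average of TL values)
Sum = 19.1 + 25.6 + 17.0 + 53.7 + 50.0 + 20.6 = 186.0
Average = 186.0 / 6 = 31.0
Rounded: 31

31


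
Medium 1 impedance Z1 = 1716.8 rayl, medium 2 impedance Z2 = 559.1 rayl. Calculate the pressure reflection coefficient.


Given values:
  Z1 = 1716.8 rayl, Z2 = 559.1 rayl
Formula: R = (Z2 - Z1) / (Z2 + Z1)
Numerator: Z2 - Z1 = 559.1 - 1716.8 = -1157.7
Denominator: Z2 + Z1 = 559.1 + 1716.8 = 2275.9
R = -1157.7 / 2275.9 = -0.5087

-0.5087


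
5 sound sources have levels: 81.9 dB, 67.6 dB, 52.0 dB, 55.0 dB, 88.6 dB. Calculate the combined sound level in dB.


Formula: L_total = 10 * log10( sum(10^(Li/10)) )
  Source 1: 10^(81.9/10) = 154881661.8912
  Source 2: 10^(67.6/10) = 5754399.3734
  Source 3: 10^(52.0/10) = 158489.3192
  Source 4: 10^(55.0/10) = 316227.766
  Source 5: 10^(88.6/10) = 724435960.075
Sum of linear values = 885546738.4248
L_total = 10 * log10(885546738.4248) = 89.47

89.47 dB


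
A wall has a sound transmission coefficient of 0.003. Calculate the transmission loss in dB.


Given values:
  tau = 0.003
Formula: TL = 10 * log10(1 / tau)
Compute 1 / tau = 1 / 0.003 = 333.3333
Compute log10(333.3333) = 2.522879
TL = 10 * 2.522879 = 25.23

25.23 dB


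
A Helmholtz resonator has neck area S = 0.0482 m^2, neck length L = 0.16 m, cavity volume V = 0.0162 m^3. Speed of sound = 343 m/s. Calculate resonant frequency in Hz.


Given values:
  S = 0.0482 m^2, L = 0.16 m, V = 0.0162 m^3, c = 343 m/s
Formula: f = (c / (2*pi)) * sqrt(S / (V * L))
Compute V * L = 0.0162 * 0.16 = 0.002592
Compute S / (V * L) = 0.0482 / 0.002592 = 18.5957
Compute sqrt(18.5957) = 4.312273
Compute c / (2*pi) = 343 / 6.283185 = 54.590148
f = 54.590148 * 4.312273 = 235.41

235.41 Hz


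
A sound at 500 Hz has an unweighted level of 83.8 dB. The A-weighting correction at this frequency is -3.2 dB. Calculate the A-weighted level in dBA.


Given values:
  SPL = 83.8 dB
  A-weighting at 500 Hz = -3.2 dB
Formula: L_A = SPL + A_weight
L_A = 83.8 + (-3.2)
L_A = 80.6

80.6 dBA


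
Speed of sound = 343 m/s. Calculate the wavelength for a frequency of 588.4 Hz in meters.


Given values:
  c = 343 m/s, f = 588.4 Hz
Formula: lambda = c / f
lambda = 343 / 588.4
lambda = 0.5829

0.5829 m


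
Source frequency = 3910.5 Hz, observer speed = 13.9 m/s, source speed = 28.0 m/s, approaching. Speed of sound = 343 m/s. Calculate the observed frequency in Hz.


Given values:
  f_s = 3910.5 Hz, v_o = 13.9 m/s, v_s = 28.0 m/s
  Direction: approaching
Formula: f_o = f_s * (c + v_o) / (c - v_s)
Numerator: c + v_o = 343 + 13.9 = 356.9
Denominator: c - v_s = 343 - 28.0 = 315.0
f_o = 3910.5 * 356.9 / 315.0 = 4430.66

4430.66 Hz


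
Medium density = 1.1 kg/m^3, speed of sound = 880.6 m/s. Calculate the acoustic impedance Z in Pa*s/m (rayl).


Given values:
  rho = 1.1 kg/m^3
  c = 880.6 m/s
Formula: Z = rho * c
Z = 1.1 * 880.6
Z = 968.66

968.66 rayl


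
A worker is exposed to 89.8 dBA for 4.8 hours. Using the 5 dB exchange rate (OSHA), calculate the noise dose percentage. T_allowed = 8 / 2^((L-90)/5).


Given values:
  L = 89.8 dBA, T = 4.8 hours
Formula: T_allowed = 8 / 2^((L - 90) / 5)
Compute exponent: (89.8 - 90) / 5 = -0.04
Compute 2^(-0.04) = 0.972655
T_allowed = 8 / 0.972655 = 8.22491 hours
Dose = (T / T_allowed) * 100
Dose = (4.8 / 8.22491) * 100 = 58.36

58.36 %


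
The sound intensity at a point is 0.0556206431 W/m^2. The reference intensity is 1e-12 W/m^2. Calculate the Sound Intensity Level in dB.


Given values:
  I = 0.0556206431 W/m^2
  I_ref = 1e-12 W/m^2
Formula: SIL = 10 * log10(I / I_ref)
Compute ratio: I / I_ref = 55620643100
Compute log10: log10(55620643100) = 10.745236
Multiply: SIL = 10 * 10.745236 = 107.45

107.45 dB


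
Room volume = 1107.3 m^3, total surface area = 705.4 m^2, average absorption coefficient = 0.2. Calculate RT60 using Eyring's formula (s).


Given values:
  V = 1107.3 m^3, S = 705.4 m^2, alpha = 0.2
Formula: RT60 = 0.161 * V / (-S * ln(1 - alpha))
Compute ln(1 - 0.2) = ln(0.8) = -0.223144
Denominator: -705.4 * -0.223144 = 157.4058
Numerator: 0.161 * 1107.3 = 178.2753
RT60 = 178.2753 / 157.4058 = 1.133

1.133 s


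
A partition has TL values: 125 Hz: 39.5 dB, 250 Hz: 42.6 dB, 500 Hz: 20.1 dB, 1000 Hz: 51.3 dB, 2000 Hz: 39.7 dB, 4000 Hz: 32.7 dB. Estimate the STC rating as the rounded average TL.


Given TL values at each frequency:
  125 Hz: 39.5 dB
  250 Hz: 42.6 dB
  500 Hz: 20.1 dB
  1000 Hz: 51.3 dB
  2000 Hz: 39.7 dB
  4000 Hz: 32.7 dB
Formula: STC ~ round(average of TL values)
Sum = 39.5 + 42.6 + 20.1 + 51.3 + 39.7 + 32.7 = 225.9
Average = 225.9 / 6 = 37.65
Rounded: 38

38


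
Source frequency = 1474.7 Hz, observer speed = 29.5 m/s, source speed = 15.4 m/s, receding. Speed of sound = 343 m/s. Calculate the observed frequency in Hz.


Given values:
  f_s = 1474.7 Hz, v_o = 29.5 m/s, v_s = 15.4 m/s
  Direction: receding
Formula: f_o = f_s * (c - v_o) / (c + v_s)
Numerator: c - v_o = 343 - 29.5 = 313.5
Denominator: c + v_s = 343 + 15.4 = 358.4
f_o = 1474.7 * 313.5 / 358.4 = 1289.95

1289.95 Hz


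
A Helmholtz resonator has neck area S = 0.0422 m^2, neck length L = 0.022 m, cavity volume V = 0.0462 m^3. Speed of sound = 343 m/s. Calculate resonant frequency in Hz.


Given values:
  S = 0.0422 m^2, L = 0.022 m, V = 0.0462 m^3, c = 343 m/s
Formula: f = (c / (2*pi)) * sqrt(S / (V * L))
Compute V * L = 0.0462 * 0.022 = 0.0010164
Compute S / (V * L) = 0.0422 / 0.0010164 = 41.5191
Compute sqrt(41.5191) = 6.443532
Compute c / (2*pi) = 343 / 6.283185 = 54.590148
f = 54.590148 * 6.443532 = 351.75

351.75 Hz


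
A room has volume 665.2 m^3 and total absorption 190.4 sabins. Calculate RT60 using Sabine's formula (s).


Given values:
  V = 665.2 m^3
  A = 190.4 sabins
Formula: RT60 = 0.161 * V / A
Numerator: 0.161 * 665.2 = 107.0972
RT60 = 107.0972 / 190.4 = 0.562

0.562 s


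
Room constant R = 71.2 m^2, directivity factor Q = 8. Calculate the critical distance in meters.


Given values:
  R = 71.2 m^2, Q = 8
Formula: d_c = 0.141 * sqrt(Q * R)
Compute Q * R = 8 * 71.2 = 569.6
Compute sqrt(569.6) = 23.8663
d_c = 0.141 * 23.8663 = 3.365

3.365 m


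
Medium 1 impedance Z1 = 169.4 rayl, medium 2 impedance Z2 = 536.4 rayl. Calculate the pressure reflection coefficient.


Given values:
  Z1 = 169.4 rayl, Z2 = 536.4 rayl
Formula: R = (Z2 - Z1) / (Z2 + Z1)
Numerator: Z2 - Z1 = 536.4 - 169.4 = 367.0
Denominator: Z2 + Z1 = 536.4 + 169.4 = 705.8
R = 367.0 / 705.8 = 0.52

0.52


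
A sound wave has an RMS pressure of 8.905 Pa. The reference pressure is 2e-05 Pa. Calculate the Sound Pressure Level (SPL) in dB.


Given values:
  p = 8.905 Pa
  p_ref = 2e-05 Pa
Formula: SPL = 20 * log10(p / p_ref)
Compute ratio: p / p_ref = 8.905 / 2e-05 = 445250
Compute log10: log10(445250) = 5.648604
Multiply: SPL = 20 * 5.648604 = 112.97

112.97 dB


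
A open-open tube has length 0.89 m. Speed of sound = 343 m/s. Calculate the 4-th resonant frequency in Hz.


Given values:
  Tube type: open-open, L = 0.89 m, c = 343 m/s, n = 4
Formula: f_n = n * c / (2 * L)
Compute 2 * L = 2 * 0.89 = 1.78
f = 4 * 343 / 1.78
f = 770.79

770.79 Hz


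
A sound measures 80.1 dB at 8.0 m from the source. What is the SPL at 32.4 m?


Given values:
  SPL1 = 80.1 dB, r1 = 8.0 m, r2 = 32.4 m
Formula: SPL2 = SPL1 - 20 * log10(r2 / r1)
Compute ratio: r2 / r1 = 32.4 / 8.0 = 4.05
Compute log10: log10(4.05) = 0.607455
Compute drop: 20 * 0.607455 = 12.1491
SPL2 = 80.1 - 12.1491 = 67.95

67.95 dB


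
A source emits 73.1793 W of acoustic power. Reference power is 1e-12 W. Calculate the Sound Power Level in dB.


Given values:
  W = 73.1793 W
  W_ref = 1e-12 W
Formula: SWL = 10 * log10(W / W_ref)
Compute ratio: W / W_ref = 73179300000000
Compute log10: log10(73179300000000) = 13.864388
Multiply: SWL = 10 * 13.864388 = 138.64

138.64 dB


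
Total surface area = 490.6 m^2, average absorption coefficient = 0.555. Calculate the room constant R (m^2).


Given values:
  S = 490.6 m^2, alpha = 0.555
Formula: R = S * alpha / (1 - alpha)
Numerator: 490.6 * 0.555 = 272.283
Denominator: 1 - 0.555 = 0.445
R = 272.283 / 0.445 = 611.87

611.87 m^2


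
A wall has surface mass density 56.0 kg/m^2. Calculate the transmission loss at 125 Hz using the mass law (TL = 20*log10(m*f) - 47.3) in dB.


Given values:
  m = 56.0 kg/m^2, f = 125 Hz
Formula: TL = 20 * log10(m * f) - 47.3
Compute m * f = 56.0 * 125 = 7000.0
Compute log10(7000.0) = 3.845098
Compute 20 * 3.845098 = 76.902
TL = 76.902 - 47.3 = 29.6

29.6 dB


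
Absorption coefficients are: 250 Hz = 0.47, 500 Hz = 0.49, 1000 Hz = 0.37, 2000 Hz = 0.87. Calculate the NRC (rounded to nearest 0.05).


Given values:
  a_250 = 0.47, a_500 = 0.49
  a_1000 = 0.37, a_2000 = 0.87
Formula: NRC = (a250 + a500 + a1000 + a2000) / 4
Sum = 0.47 + 0.49 + 0.37 + 0.87 = 2.2
NRC = 2.2 / 4 = 0.55
Rounded to nearest 0.05: 0.55

0.55


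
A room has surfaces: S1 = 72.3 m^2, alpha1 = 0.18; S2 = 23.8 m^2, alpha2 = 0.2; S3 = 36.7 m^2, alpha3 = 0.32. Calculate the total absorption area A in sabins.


Given surfaces:
  Surface 1: 72.3 * 0.18 = 13.014
  Surface 2: 23.8 * 0.2 = 4.76
  Surface 3: 36.7 * 0.32 = 11.744
Formula: A = sum(Si * alpha_i)
A = 13.014 + 4.76 + 11.744
A = 29.52

29.52 sabins


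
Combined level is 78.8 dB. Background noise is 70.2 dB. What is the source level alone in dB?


Given values:
  L_total = 78.8 dB, L_bg = 70.2 dB
Formula: L_source = 10 * log10(10^(L_total/10) - 10^(L_bg/10))
Convert to linear:
  10^(78.8/10) = 75857757.5029
  10^(70.2/10) = 10471285.4805
Difference: 75857757.5029 - 10471285.4805 = 65386472.0224
L_source = 10 * log10(65386472.0224) = 78.15

78.15 dB


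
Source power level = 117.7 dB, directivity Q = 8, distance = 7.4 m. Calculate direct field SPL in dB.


Given values:
  Lw = 117.7 dB, Q = 8, r = 7.4 m
Formula: SPL = Lw + 10 * log10(Q / (4 * pi * r^2))
Compute 4 * pi * r^2 = 4 * pi * 7.4^2 = 688.1345
Compute Q / denom = 8 / 688.1345 = 0.01162563
Compute 10 * log10(0.01162563) = -19.3458
SPL = 117.7 + (-19.3458) = 98.35

98.35 dB


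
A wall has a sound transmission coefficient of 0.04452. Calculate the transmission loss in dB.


Given values:
  tau = 0.04452
Formula: TL = 10 * log10(1 / tau)
Compute 1 / tau = 1 / 0.04452 = 22.4618
Compute log10(22.4618) = 1.351445
TL = 10 * 1.351445 = 13.51

13.51 dB


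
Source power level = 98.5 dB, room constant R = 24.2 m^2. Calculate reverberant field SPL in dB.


Given values:
  Lw = 98.5 dB, R = 24.2 m^2
Formula: SPL = Lw + 10 * log10(4 / R)
Compute 4 / R = 4 / 24.2 = 0.165289
Compute 10 * log10(0.165289) = -7.8176
SPL = 98.5 + (-7.8176) = 90.68

90.68 dB


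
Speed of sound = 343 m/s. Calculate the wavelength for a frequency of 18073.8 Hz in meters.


Given values:
  c = 343 m/s, f = 18073.8 Hz
Formula: lambda = c / f
lambda = 343 / 18073.8
lambda = 0.019

0.019 m


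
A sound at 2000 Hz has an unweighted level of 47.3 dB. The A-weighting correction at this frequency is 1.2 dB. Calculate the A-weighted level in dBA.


Given values:
  SPL = 47.3 dB
  A-weighting at 2000 Hz = 1.2 dB
Formula: L_A = SPL + A_weight
L_A = 47.3 + (1.2)
L_A = 48.5

48.5 dBA


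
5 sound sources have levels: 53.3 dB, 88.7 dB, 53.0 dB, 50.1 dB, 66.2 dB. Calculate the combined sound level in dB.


Formula: L_total = 10 * log10( sum(10^(Li/10)) )
  Source 1: 10^(53.3/10) = 213796.209
  Source 2: 10^(88.7/10) = 741310241.3009
  Source 3: 10^(53.0/10) = 199526.2315
  Source 4: 10^(50.1/10) = 102329.2992
  Source 5: 10^(66.2/10) = 4168693.8347
Sum of linear values = 745994586.8753
L_total = 10 * log10(745994586.8753) = 88.73

88.73 dB


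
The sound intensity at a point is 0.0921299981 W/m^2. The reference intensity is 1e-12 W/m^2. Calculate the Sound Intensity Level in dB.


Given values:
  I = 0.0921299981 W/m^2
  I_ref = 1e-12 W/m^2
Formula: SIL = 10 * log10(I / I_ref)
Compute ratio: I / I_ref = 92129998100
Compute log10: log10(92129998100) = 10.964401
Multiply: SIL = 10 * 10.964401 = 109.64

109.64 dB


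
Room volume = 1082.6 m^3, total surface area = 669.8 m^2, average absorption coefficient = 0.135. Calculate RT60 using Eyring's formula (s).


Given values:
  V = 1082.6 m^3, S = 669.8 m^2, alpha = 0.135
Formula: RT60 = 0.161 * V / (-S * ln(1 - alpha))
Compute ln(1 - 0.135) = ln(0.865) = -0.145026
Denominator: -669.8 * -0.145026 = 97.1384
Numerator: 0.161 * 1082.6 = 174.2986
RT60 = 174.2986 / 97.1384 = 1.794

1.794 s


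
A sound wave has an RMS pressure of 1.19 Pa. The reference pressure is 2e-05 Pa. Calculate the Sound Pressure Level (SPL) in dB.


Given values:
  p = 1.19 Pa
  p_ref = 2e-05 Pa
Formula: SPL = 20 * log10(p / p_ref)
Compute ratio: p / p_ref = 1.19 / 2e-05 = 59500
Compute log10: log10(59500) = 4.774517
Multiply: SPL = 20 * 4.774517 = 95.49

95.49 dB


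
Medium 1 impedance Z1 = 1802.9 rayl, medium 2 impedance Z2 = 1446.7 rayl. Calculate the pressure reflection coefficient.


Given values:
  Z1 = 1802.9 rayl, Z2 = 1446.7 rayl
Formula: R = (Z2 - Z1) / (Z2 + Z1)
Numerator: Z2 - Z1 = 1446.7 - 1802.9 = -356.2
Denominator: Z2 + Z1 = 1446.7 + 1802.9 = 3249.6
R = -356.2 / 3249.6 = -0.1096

-0.1096


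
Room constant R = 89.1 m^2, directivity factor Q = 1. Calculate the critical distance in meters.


Given values:
  R = 89.1 m^2, Q = 1
Formula: d_c = 0.141 * sqrt(Q * R)
Compute Q * R = 1 * 89.1 = 89.1
Compute sqrt(89.1) = 9.4393
d_c = 0.141 * 9.4393 = 1.331

1.331 m


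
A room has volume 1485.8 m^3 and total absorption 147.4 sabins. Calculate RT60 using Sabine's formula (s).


Given values:
  V = 1485.8 m^3
  A = 147.4 sabins
Formula: RT60 = 0.161 * V / A
Numerator: 0.161 * 1485.8 = 239.2138
RT60 = 239.2138 / 147.4 = 1.623

1.623 s


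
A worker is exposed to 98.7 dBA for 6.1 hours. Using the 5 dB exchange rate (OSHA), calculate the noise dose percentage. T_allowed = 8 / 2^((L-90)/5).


Given values:
  L = 98.7 dBA, T = 6.1 hours
Formula: T_allowed = 8 / 2^((L - 90) / 5)
Compute exponent: (98.7 - 90) / 5 = 1.74
Compute 2^(1.74) = 3.340352
T_allowed = 8 / 3.340352 = 2.394957 hours
Dose = (T / T_allowed) * 100
Dose = (6.1 / 2.394957) * 100 = 254.7

254.7 %


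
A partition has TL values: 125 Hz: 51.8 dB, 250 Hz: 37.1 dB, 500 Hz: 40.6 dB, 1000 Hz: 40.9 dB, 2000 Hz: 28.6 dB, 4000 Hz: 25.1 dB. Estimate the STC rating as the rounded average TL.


Given TL values at each frequency:
  125 Hz: 51.8 dB
  250 Hz: 37.1 dB
  500 Hz: 40.6 dB
  1000 Hz: 40.9 dB
  2000 Hz: 28.6 dB
  4000 Hz: 25.1 dB
Formula: STC ~ round(average of TL values)
Sum = 51.8 + 37.1 + 40.6 + 40.9 + 28.6 + 25.1 = 224.1
Average = 224.1 / 6 = 37.35
Rounded: 37

37


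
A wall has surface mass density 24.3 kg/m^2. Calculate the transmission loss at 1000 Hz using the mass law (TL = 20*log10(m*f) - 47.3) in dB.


Given values:
  m = 24.3 kg/m^2, f = 1000 Hz
Formula: TL = 20 * log10(m * f) - 47.3
Compute m * f = 24.3 * 1000 = 24300.0
Compute log10(24300.0) = 4.385606
Compute 20 * 4.385606 = 87.7121
TL = 87.7121 - 47.3 = 40.41

40.41 dB


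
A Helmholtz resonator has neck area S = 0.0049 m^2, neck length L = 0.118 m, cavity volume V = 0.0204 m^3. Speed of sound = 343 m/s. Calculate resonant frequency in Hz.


Given values:
  S = 0.0049 m^2, L = 0.118 m, V = 0.0204 m^3, c = 343 m/s
Formula: f = (c / (2*pi)) * sqrt(S / (V * L))
Compute V * L = 0.0204 * 0.118 = 0.0024072
Compute S / (V * L) = 0.0049 / 0.0024072 = 2.0356
Compute sqrt(2.0356) = 1.426745
Compute c / (2*pi) = 343 / 6.283185 = 54.590148
f = 54.590148 * 1.426745 = 77.89

77.89 Hz


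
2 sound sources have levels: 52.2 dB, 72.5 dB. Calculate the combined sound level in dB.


Formula: L_total = 10 * log10( sum(10^(Li/10)) )
  Source 1: 10^(52.2/10) = 165958.6907
  Source 2: 10^(72.5/10) = 17782794.1004
Sum of linear values = 17948752.7911
L_total = 10 * log10(17948752.7911) = 72.54

72.54 dB


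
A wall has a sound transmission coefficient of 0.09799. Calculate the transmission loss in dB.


Given values:
  tau = 0.09799
Formula: TL = 10 * log10(1 / tau)
Compute 1 / tau = 1 / 0.09799 = 10.2051
Compute log10(10.2051) = 1.008817
TL = 10 * 1.008817 = 10.09

10.09 dB


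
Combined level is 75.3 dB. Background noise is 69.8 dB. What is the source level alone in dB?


Given values:
  L_total = 75.3 dB, L_bg = 69.8 dB
Formula: L_source = 10 * log10(10^(L_total/10) - 10^(L_bg/10))
Convert to linear:
  10^(75.3/10) = 33884415.6139
  10^(69.8/10) = 9549925.8602
Difference: 33884415.6139 - 9549925.8602 = 24334489.7537
L_source = 10 * log10(24334489.7537) = 73.86

73.86 dB


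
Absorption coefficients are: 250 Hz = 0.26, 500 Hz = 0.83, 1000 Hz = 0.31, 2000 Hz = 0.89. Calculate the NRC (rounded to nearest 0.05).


Given values:
  a_250 = 0.26, a_500 = 0.83
  a_1000 = 0.31, a_2000 = 0.89
Formula: NRC = (a250 + a500 + a1000 + a2000) / 4
Sum = 0.26 + 0.83 + 0.31 + 0.89 = 2.29
NRC = 2.29 / 4 = 0.5725
Rounded to nearest 0.05: 0.55

0.55


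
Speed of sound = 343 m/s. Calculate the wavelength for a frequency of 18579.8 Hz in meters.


Given values:
  c = 343 m/s, f = 18579.8 Hz
Formula: lambda = c / f
lambda = 343 / 18579.8
lambda = 0.0185

0.0185 m


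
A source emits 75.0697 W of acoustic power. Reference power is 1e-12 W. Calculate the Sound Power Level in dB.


Given values:
  W = 75.0697 W
  W_ref = 1e-12 W
Formula: SWL = 10 * log10(W / W_ref)
Compute ratio: W / W_ref = 75069700000000
Compute log10: log10(75069700000000) = 13.875465
Multiply: SWL = 10 * 13.875465 = 138.75

138.75 dB


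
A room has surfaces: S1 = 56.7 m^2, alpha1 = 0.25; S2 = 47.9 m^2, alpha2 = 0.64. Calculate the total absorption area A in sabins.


Given surfaces:
  Surface 1: 56.7 * 0.25 = 14.175
  Surface 2: 47.9 * 0.64 = 30.656
Formula: A = sum(Si * alpha_i)
A = 14.175 + 30.656
A = 44.83

44.83 sabins


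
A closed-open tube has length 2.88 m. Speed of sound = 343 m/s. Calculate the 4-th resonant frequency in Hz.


Given values:
  Tube type: closed-open, L = 2.88 m, c = 343 m/s, n = 4
Formula: f_n = (2n - 1) * c / (4 * L)
Compute 2n - 1 = 2*4 - 1 = 7
Compute 4 * L = 4 * 2.88 = 11.52
f = 7 * 343 / 11.52
f = 208.42

208.42 Hz


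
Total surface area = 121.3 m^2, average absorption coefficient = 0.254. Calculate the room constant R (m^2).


Given values:
  S = 121.3 m^2, alpha = 0.254
Formula: R = S * alpha / (1 - alpha)
Numerator: 121.3 * 0.254 = 30.8102
Denominator: 1 - 0.254 = 0.746
R = 30.8102 / 0.746 = 41.3

41.3 m^2


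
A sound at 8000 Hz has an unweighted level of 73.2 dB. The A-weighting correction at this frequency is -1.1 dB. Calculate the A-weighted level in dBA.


Given values:
  SPL = 73.2 dB
  A-weighting at 8000 Hz = -1.1 dB
Formula: L_A = SPL + A_weight
L_A = 73.2 + (-1.1)
L_A = 72.1

72.1 dBA


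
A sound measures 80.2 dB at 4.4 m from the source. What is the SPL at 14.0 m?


Given values:
  SPL1 = 80.2 dB, r1 = 4.4 m, r2 = 14.0 m
Formula: SPL2 = SPL1 - 20 * log10(r2 / r1)
Compute ratio: r2 / r1 = 14.0 / 4.4 = 3.1818
Compute log10: log10(3.1818) = 0.502673
Compute drop: 20 * 0.502673 = 10.0535
SPL2 = 80.2 - 10.0535 = 70.15

70.15 dB


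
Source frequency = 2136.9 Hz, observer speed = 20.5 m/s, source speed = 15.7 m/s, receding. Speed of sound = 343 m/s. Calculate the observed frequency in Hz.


Given values:
  f_s = 2136.9 Hz, v_o = 20.5 m/s, v_s = 15.7 m/s
  Direction: receding
Formula: f_o = f_s * (c - v_o) / (c + v_s)
Numerator: c - v_o = 343 - 20.5 = 322.5
Denominator: c + v_s = 343 + 15.7 = 358.7
f_o = 2136.9 * 322.5 / 358.7 = 1921.24

1921.24 Hz


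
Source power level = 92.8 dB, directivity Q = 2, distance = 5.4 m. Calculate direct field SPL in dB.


Given values:
  Lw = 92.8 dB, Q = 2, r = 5.4 m
Formula: SPL = Lw + 10 * log10(Q / (4 * pi * r^2))
Compute 4 * pi * r^2 = 4 * pi * 5.4^2 = 366.4354
Compute Q / denom = 2 / 366.4354 = 0.00545799
Compute 10 * log10(0.00545799) = -22.6297
SPL = 92.8 + (-22.6297) = 70.17

70.17 dB


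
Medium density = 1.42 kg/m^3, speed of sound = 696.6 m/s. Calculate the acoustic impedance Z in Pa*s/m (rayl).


Given values:
  rho = 1.42 kg/m^3
  c = 696.6 m/s
Formula: Z = rho * c
Z = 1.42 * 696.6
Z = 989.17

989.17 rayl


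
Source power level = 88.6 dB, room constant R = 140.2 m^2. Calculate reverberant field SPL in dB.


Given values:
  Lw = 88.6 dB, R = 140.2 m^2
Formula: SPL = Lw + 10 * log10(4 / R)
Compute 4 / R = 4 / 140.2 = 0.028531
Compute 10 * log10(0.028531) = -15.4468
SPL = 88.6 + (-15.4468) = 73.15

73.15 dB


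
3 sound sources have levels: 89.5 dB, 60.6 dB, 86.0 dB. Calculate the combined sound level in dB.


Formula: L_total = 10 * log10( sum(10^(Li/10)) )
  Source 1: 10^(89.5/10) = 891250938.1337
  Source 2: 10^(60.6/10) = 1148153.6215
  Source 3: 10^(86.0/10) = 398107170.5535
Sum of linear values = 1290506262.3087
L_total = 10 * log10(1290506262.3087) = 91.11

91.11 dB


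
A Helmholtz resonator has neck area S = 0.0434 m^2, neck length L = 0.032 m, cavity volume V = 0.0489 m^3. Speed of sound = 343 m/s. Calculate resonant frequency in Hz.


Given values:
  S = 0.0434 m^2, L = 0.032 m, V = 0.0489 m^3, c = 343 m/s
Formula: f = (c / (2*pi)) * sqrt(S / (V * L))
Compute V * L = 0.0489 * 0.032 = 0.0015648
Compute S / (V * L) = 0.0434 / 0.0015648 = 27.7352
Compute sqrt(27.7352) = 5.266422
Compute c / (2*pi) = 343 / 6.283185 = 54.590148
f = 54.590148 * 5.266422 = 287.49

287.49 Hz


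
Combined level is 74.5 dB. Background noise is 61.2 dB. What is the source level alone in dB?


Given values:
  L_total = 74.5 dB, L_bg = 61.2 dB
Formula: L_source = 10 * log10(10^(L_total/10) - 10^(L_bg/10))
Convert to linear:
  10^(74.5/10) = 28183829.3126
  10^(61.2/10) = 1318256.7386
Difference: 28183829.3126 - 1318256.7386 = 26865572.574
L_source = 10 * log10(26865572.574) = 74.29

74.29 dB


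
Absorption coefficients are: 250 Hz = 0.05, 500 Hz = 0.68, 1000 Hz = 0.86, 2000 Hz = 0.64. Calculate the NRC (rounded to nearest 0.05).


Given values:
  a_250 = 0.05, a_500 = 0.68
  a_1000 = 0.86, a_2000 = 0.64
Formula: NRC = (a250 + a500 + a1000 + a2000) / 4
Sum = 0.05 + 0.68 + 0.86 + 0.64 = 2.23
NRC = 2.23 / 4 = 0.5575
Rounded to nearest 0.05: 0.55

0.55


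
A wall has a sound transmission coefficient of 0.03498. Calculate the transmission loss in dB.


Given values:
  tau = 0.03498
Formula: TL = 10 * log10(1 / tau)
Compute 1 / tau = 1 / 0.03498 = 28.5878
Compute log10(28.5878) = 1.456181
TL = 10 * 1.456181 = 14.56

14.56 dB


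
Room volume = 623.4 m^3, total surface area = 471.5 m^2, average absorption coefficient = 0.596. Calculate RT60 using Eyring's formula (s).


Given values:
  V = 623.4 m^3, S = 471.5 m^2, alpha = 0.596
Formula: RT60 = 0.161 * V / (-S * ln(1 - alpha))
Compute ln(1 - 0.596) = ln(0.404) = -0.90634
Denominator: -471.5 * -0.90634 = 427.3393
Numerator: 0.161 * 623.4 = 100.3674
RT60 = 100.3674 / 427.3393 = 0.235

0.235 s


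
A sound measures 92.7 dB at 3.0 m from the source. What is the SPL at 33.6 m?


Given values:
  SPL1 = 92.7 dB, r1 = 3.0 m, r2 = 33.6 m
Formula: SPL2 = SPL1 - 20 * log10(r2 / r1)
Compute ratio: r2 / r1 = 33.6 / 3.0 = 11.2
Compute log10: log10(11.2) = 1.049218
Compute drop: 20 * 1.049218 = 20.9844
SPL2 = 92.7 - 20.9844 = 71.72

71.72 dB


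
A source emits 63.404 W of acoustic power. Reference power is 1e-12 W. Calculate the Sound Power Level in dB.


Given values:
  W = 63.404 W
  W_ref = 1e-12 W
Formula: SWL = 10 * log10(W / W_ref)
Compute ratio: W / W_ref = 63404000000000
Compute log10: log10(63404000000000) = 13.802117
Multiply: SWL = 10 * 13.802117 = 138.02

138.02 dB


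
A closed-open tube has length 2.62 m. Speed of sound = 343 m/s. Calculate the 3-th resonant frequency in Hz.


Given values:
  Tube type: closed-open, L = 2.62 m, c = 343 m/s, n = 3
Formula: f_n = (2n - 1) * c / (4 * L)
Compute 2n - 1 = 2*3 - 1 = 5
Compute 4 * L = 4 * 2.62 = 10.48
f = 5 * 343 / 10.48
f = 163.65

163.65 Hz


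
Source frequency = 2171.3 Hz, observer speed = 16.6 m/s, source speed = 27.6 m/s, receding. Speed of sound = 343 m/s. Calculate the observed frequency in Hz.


Given values:
  f_s = 2171.3 Hz, v_o = 16.6 m/s, v_s = 27.6 m/s
  Direction: receding
Formula: f_o = f_s * (c - v_o) / (c + v_s)
Numerator: c - v_o = 343 - 16.6 = 326.4
Denominator: c + v_s = 343 + 27.6 = 370.6
f_o = 2171.3 * 326.4 / 370.6 = 1912.34

1912.34 Hz


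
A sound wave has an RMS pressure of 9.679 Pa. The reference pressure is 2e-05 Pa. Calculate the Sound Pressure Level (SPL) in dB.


Given values:
  p = 9.679 Pa
  p_ref = 2e-05 Pa
Formula: SPL = 20 * log10(p / p_ref)
Compute ratio: p / p_ref = 9.679 / 2e-05 = 483950
Compute log10: log10(483950) = 5.6848
Multiply: SPL = 20 * 5.6848 = 113.7

113.7 dB


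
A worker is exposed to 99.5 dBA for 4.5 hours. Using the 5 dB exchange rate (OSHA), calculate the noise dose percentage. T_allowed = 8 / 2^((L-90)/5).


Given values:
  L = 99.5 dBA, T = 4.5 hours
Formula: T_allowed = 8 / 2^((L - 90) / 5)
Compute exponent: (99.5 - 90) / 5 = 1.9
Compute 2^(1.9) = 3.732132
T_allowed = 8 / 3.732132 = 2.143547 hours
Dose = (T / T_allowed) * 100
Dose = (4.5 / 2.143547) * 100 = 209.93

209.93 %
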